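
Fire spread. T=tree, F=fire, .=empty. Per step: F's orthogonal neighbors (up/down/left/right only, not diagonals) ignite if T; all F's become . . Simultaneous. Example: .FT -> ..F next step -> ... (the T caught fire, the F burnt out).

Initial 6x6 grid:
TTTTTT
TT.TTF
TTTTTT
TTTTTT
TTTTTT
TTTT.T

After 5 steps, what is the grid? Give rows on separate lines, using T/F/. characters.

Step 1: 3 trees catch fire, 1 burn out
  TTTTTF
  TT.TF.
  TTTTTF
  TTTTTT
  TTTTTT
  TTTT.T
Step 2: 4 trees catch fire, 3 burn out
  TTTTF.
  TT.F..
  TTTTF.
  TTTTTF
  TTTTTT
  TTTT.T
Step 3: 4 trees catch fire, 4 burn out
  TTTF..
  TT....
  TTTF..
  TTTTF.
  TTTTTF
  TTTT.T
Step 4: 5 trees catch fire, 4 burn out
  TTF...
  TT....
  TTF...
  TTTF..
  TTTTF.
  TTTT.F
Step 5: 4 trees catch fire, 5 burn out
  TF....
  TT....
  TF....
  TTF...
  TTTF..
  TTTT..

TF....
TT....
TF....
TTF...
TTTF..
TTTT..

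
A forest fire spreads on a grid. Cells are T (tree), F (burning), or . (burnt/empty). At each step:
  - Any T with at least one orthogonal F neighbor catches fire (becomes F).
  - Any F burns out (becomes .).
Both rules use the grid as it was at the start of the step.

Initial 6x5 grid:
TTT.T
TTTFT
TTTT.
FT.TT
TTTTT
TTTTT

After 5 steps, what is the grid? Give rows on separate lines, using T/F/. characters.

Step 1: 6 trees catch fire, 2 burn out
  TTT.T
  TTF.F
  FTTF.
  .F.TT
  FTTTT
  TTTTT
Step 2: 9 trees catch fire, 6 burn out
  TTF.F
  FF...
  .FF..
  ...FT
  .FTTT
  FTTTT
Step 3: 6 trees catch fire, 9 burn out
  FF...
  .....
  .....
  ....F
  ..FFT
  .FTTT
Step 4: 3 trees catch fire, 6 burn out
  .....
  .....
  .....
  .....
  ....F
  ..FFT
Step 5: 1 trees catch fire, 3 burn out
  .....
  .....
  .....
  .....
  .....
  ....F

.....
.....
.....
.....
.....
....F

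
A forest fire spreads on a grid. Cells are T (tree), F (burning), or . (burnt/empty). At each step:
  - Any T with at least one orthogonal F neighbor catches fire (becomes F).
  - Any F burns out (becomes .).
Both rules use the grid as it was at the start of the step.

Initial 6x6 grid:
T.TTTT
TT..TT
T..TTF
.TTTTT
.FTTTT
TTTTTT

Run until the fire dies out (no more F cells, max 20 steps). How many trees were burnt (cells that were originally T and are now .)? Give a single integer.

Step 1: +6 fires, +2 burnt (F count now 6)
Step 2: +9 fires, +6 burnt (F count now 9)
Step 3: +5 fires, +9 burnt (F count now 5)
Step 4: +2 fires, +5 burnt (F count now 2)
Step 5: +1 fires, +2 burnt (F count now 1)
Step 6: +0 fires, +1 burnt (F count now 0)
Fire out after step 6
Initially T: 27, now '.': 32
Total burnt (originally-T cells now '.'): 23

Answer: 23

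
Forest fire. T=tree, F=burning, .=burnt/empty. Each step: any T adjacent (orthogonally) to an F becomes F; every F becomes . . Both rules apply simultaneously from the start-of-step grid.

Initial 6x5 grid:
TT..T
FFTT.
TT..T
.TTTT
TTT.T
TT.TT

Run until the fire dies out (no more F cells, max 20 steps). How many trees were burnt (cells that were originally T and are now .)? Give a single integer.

Step 1: +5 fires, +2 burnt (F count now 5)
Step 2: +2 fires, +5 burnt (F count now 2)
Step 3: +2 fires, +2 burnt (F count now 2)
Step 4: +4 fires, +2 burnt (F count now 4)
Step 5: +2 fires, +4 burnt (F count now 2)
Step 6: +2 fires, +2 burnt (F count now 2)
Step 7: +1 fires, +2 burnt (F count now 1)
Step 8: +1 fires, +1 burnt (F count now 1)
Step 9: +0 fires, +1 burnt (F count now 0)
Fire out after step 9
Initially T: 20, now '.': 29
Total burnt (originally-T cells now '.'): 19

Answer: 19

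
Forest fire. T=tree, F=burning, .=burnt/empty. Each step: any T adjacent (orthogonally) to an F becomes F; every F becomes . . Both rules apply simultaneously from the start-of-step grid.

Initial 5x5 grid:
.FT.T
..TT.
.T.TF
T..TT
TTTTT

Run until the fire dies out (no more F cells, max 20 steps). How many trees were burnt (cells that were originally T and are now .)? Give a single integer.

Answer: 12

Derivation:
Step 1: +3 fires, +2 burnt (F count now 3)
Step 2: +4 fires, +3 burnt (F count now 4)
Step 3: +1 fires, +4 burnt (F count now 1)
Step 4: +1 fires, +1 burnt (F count now 1)
Step 5: +1 fires, +1 burnt (F count now 1)
Step 6: +1 fires, +1 burnt (F count now 1)
Step 7: +1 fires, +1 burnt (F count now 1)
Step 8: +0 fires, +1 burnt (F count now 0)
Fire out after step 8
Initially T: 14, now '.': 23
Total burnt (originally-T cells now '.'): 12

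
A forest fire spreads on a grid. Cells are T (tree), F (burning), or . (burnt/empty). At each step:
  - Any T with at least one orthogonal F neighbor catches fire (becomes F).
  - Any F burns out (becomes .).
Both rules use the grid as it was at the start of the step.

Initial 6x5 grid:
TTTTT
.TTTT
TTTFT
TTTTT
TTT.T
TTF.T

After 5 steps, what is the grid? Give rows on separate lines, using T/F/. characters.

Step 1: 6 trees catch fire, 2 burn out
  TTTTT
  .TTFT
  TTF.F
  TTTFT
  TTF.T
  TF..T
Step 2: 8 trees catch fire, 6 burn out
  TTTFT
  .TF.F
  TF...
  TTF.F
  TF..T
  F...T
Step 3: 7 trees catch fire, 8 burn out
  TTF.F
  .F...
  F....
  TF...
  F...F
  ....T
Step 4: 3 trees catch fire, 7 burn out
  TF...
  .....
  .....
  F....
  .....
  ....F
Step 5: 1 trees catch fire, 3 burn out
  F....
  .....
  .....
  .....
  .....
  .....

F....
.....
.....
.....
.....
.....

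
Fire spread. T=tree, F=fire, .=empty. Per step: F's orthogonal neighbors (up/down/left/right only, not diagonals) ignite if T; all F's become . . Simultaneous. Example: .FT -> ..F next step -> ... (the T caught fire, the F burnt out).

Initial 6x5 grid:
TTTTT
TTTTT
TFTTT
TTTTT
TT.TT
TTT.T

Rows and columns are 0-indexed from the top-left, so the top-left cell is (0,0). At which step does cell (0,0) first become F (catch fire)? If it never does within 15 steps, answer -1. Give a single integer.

Step 1: cell (0,0)='T' (+4 fires, +1 burnt)
Step 2: cell (0,0)='T' (+7 fires, +4 burnt)
Step 3: cell (0,0)='F' (+7 fires, +7 burnt)
  -> target ignites at step 3
Step 4: cell (0,0)='.' (+6 fires, +7 burnt)
Step 5: cell (0,0)='.' (+2 fires, +6 burnt)
Step 6: cell (0,0)='.' (+1 fires, +2 burnt)
Step 7: cell (0,0)='.' (+0 fires, +1 burnt)
  fire out at step 7

3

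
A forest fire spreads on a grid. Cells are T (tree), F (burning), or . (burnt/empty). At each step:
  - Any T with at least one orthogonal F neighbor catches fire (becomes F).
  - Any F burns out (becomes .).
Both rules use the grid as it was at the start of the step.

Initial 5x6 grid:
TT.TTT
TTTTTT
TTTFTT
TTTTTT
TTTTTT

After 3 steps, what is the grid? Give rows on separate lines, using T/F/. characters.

Step 1: 4 trees catch fire, 1 burn out
  TT.TTT
  TTTFTT
  TTF.FT
  TTTFTT
  TTTTTT
Step 2: 8 trees catch fire, 4 burn out
  TT.FTT
  TTF.FT
  TF...F
  TTF.FT
  TTTFTT
Step 3: 8 trees catch fire, 8 burn out
  TT..FT
  TF...F
  F.....
  TF...F
  TTF.FT

TT..FT
TF...F
F.....
TF...F
TTF.FT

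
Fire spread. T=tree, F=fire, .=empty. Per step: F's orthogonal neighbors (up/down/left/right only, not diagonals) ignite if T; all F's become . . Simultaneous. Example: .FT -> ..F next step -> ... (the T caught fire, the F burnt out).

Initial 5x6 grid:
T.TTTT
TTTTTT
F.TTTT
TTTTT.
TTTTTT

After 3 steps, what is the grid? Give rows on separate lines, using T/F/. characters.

Step 1: 2 trees catch fire, 1 burn out
  T.TTTT
  FTTTTT
  ..TTTT
  FTTTT.
  TTTTTT
Step 2: 4 trees catch fire, 2 burn out
  F.TTTT
  .FTTTT
  ..TTTT
  .FTTT.
  FTTTTT
Step 3: 3 trees catch fire, 4 burn out
  ..TTTT
  ..FTTT
  ..TTTT
  ..FTT.
  .FTTTT

..TTTT
..FTTT
..TTTT
..FTT.
.FTTTT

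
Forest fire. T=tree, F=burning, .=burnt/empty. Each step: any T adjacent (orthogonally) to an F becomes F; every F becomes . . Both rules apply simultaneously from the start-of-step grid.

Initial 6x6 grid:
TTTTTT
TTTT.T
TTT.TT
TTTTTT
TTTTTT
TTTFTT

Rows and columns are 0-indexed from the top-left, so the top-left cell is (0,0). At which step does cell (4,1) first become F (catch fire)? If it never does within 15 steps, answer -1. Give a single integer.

Step 1: cell (4,1)='T' (+3 fires, +1 burnt)
Step 2: cell (4,1)='T' (+5 fires, +3 burnt)
Step 3: cell (4,1)='F' (+5 fires, +5 burnt)
  -> target ignites at step 3
Step 4: cell (4,1)='.' (+5 fires, +5 burnt)
Step 5: cell (4,1)='.' (+4 fires, +5 burnt)
Step 6: cell (4,1)='.' (+5 fires, +4 burnt)
Step 7: cell (4,1)='.' (+4 fires, +5 burnt)
Step 8: cell (4,1)='.' (+2 fires, +4 burnt)
Step 9: cell (4,1)='.' (+0 fires, +2 burnt)
  fire out at step 9

3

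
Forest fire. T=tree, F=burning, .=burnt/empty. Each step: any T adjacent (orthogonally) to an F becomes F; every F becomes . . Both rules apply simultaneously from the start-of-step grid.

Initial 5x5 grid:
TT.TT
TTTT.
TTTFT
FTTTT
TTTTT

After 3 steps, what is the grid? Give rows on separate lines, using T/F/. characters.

Step 1: 7 trees catch fire, 2 burn out
  TT.TT
  TTTF.
  FTF.F
  .FTFT
  FTTTT
Step 2: 8 trees catch fire, 7 burn out
  TT.FT
  FTF..
  .F...
  ..F.F
  .FTFT
Step 3: 5 trees catch fire, 8 burn out
  FT..F
  .F...
  .....
  .....
  ..F.F

FT..F
.F...
.....
.....
..F.F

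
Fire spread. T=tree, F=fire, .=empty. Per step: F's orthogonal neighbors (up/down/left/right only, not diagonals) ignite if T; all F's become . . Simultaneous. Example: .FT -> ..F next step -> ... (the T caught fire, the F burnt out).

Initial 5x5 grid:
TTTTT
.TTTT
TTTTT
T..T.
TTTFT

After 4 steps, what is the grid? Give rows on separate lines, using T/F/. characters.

Step 1: 3 trees catch fire, 1 burn out
  TTTTT
  .TTTT
  TTTTT
  T..F.
  TTF.F
Step 2: 2 trees catch fire, 3 burn out
  TTTTT
  .TTTT
  TTTFT
  T....
  TF...
Step 3: 4 trees catch fire, 2 burn out
  TTTTT
  .TTFT
  TTF.F
  T....
  F....
Step 4: 5 trees catch fire, 4 burn out
  TTTFT
  .TF.F
  TF...
  F....
  .....

TTTFT
.TF.F
TF...
F....
.....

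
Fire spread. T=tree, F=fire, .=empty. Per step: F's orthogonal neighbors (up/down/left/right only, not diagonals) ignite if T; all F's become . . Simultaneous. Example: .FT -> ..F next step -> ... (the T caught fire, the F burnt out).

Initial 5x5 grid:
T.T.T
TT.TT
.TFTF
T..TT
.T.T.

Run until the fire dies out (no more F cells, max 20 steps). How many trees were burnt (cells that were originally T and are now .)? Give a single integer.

Answer: 11

Derivation:
Step 1: +4 fires, +2 burnt (F count now 4)
Step 2: +4 fires, +4 burnt (F count now 4)
Step 3: +2 fires, +4 burnt (F count now 2)
Step 4: +1 fires, +2 burnt (F count now 1)
Step 5: +0 fires, +1 burnt (F count now 0)
Fire out after step 5
Initially T: 14, now '.': 22
Total burnt (originally-T cells now '.'): 11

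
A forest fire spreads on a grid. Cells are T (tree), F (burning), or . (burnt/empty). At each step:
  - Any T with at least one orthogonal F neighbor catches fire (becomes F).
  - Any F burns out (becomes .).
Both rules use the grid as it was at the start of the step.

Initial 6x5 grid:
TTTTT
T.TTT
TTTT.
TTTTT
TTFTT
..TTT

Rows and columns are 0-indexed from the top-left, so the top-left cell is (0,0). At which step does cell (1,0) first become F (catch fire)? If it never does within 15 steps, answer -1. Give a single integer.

Step 1: cell (1,0)='T' (+4 fires, +1 burnt)
Step 2: cell (1,0)='T' (+6 fires, +4 burnt)
Step 3: cell (1,0)='T' (+6 fires, +6 burnt)
Step 4: cell (1,0)='T' (+3 fires, +6 burnt)
Step 5: cell (1,0)='F' (+4 fires, +3 burnt)
  -> target ignites at step 5
Step 6: cell (1,0)='.' (+2 fires, +4 burnt)
Step 7: cell (1,0)='.' (+0 fires, +2 burnt)
  fire out at step 7

5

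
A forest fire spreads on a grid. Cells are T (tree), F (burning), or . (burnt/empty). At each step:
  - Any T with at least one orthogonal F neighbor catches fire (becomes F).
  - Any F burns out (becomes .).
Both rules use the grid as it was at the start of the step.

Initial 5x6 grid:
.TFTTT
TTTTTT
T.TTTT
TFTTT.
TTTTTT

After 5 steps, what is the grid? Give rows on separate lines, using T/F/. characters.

Step 1: 6 trees catch fire, 2 burn out
  .F.FTT
  TTFTTT
  T.TTTT
  F.FTT.
  TFTTTT
Step 2: 8 trees catch fire, 6 burn out
  ....FT
  TF.FTT
  F.FTTT
  ...FT.
  F.FTTT
Step 3: 6 trees catch fire, 8 burn out
  .....F
  F...FT
  ...FTT
  ....F.
  ...FTT
Step 4: 3 trees catch fire, 6 burn out
  ......
  .....F
  ....FT
  ......
  ....FT
Step 5: 2 trees catch fire, 3 burn out
  ......
  ......
  .....F
  ......
  .....F

......
......
.....F
......
.....F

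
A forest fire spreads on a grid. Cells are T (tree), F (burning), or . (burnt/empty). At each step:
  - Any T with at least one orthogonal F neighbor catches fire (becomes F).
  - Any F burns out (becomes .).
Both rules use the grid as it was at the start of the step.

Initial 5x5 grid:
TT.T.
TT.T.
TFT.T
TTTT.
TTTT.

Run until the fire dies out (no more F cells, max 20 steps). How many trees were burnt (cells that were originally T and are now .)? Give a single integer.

Step 1: +4 fires, +1 burnt (F count now 4)
Step 2: +5 fires, +4 burnt (F count now 5)
Step 3: +4 fires, +5 burnt (F count now 4)
Step 4: +1 fires, +4 burnt (F count now 1)
Step 5: +0 fires, +1 burnt (F count now 0)
Fire out after step 5
Initially T: 17, now '.': 22
Total burnt (originally-T cells now '.'): 14

Answer: 14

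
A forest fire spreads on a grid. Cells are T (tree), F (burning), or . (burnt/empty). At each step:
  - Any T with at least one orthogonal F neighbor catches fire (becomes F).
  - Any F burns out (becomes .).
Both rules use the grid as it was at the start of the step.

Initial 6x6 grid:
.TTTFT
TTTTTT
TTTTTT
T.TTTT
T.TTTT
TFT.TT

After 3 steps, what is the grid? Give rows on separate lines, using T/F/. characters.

Step 1: 5 trees catch fire, 2 burn out
  .TTF.F
  TTTTFT
  TTTTTT
  T.TTTT
  T.TTTT
  F.F.TT
Step 2: 6 trees catch fire, 5 burn out
  .TF...
  TTTF.F
  TTTTFT
  T.TTTT
  F.FTTT
  ....TT
Step 3: 8 trees catch fire, 6 burn out
  .F....
  TTF...
  TTTF.F
  F.FTFT
  ...FTT
  ....TT

.F....
TTF...
TTTF.F
F.FTFT
...FTT
....TT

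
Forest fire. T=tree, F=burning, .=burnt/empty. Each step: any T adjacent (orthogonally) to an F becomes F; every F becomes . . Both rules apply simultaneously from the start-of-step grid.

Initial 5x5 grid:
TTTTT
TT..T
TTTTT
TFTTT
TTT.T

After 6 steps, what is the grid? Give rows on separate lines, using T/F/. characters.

Step 1: 4 trees catch fire, 1 burn out
  TTTTT
  TT..T
  TFTTT
  F.FTT
  TFT.T
Step 2: 6 trees catch fire, 4 burn out
  TTTTT
  TF..T
  F.FTT
  ...FT
  F.F.T
Step 3: 4 trees catch fire, 6 burn out
  TFTTT
  F...T
  ...FT
  ....F
  ....T
Step 4: 4 trees catch fire, 4 burn out
  F.FTT
  ....T
  ....F
  .....
  ....F
Step 5: 2 trees catch fire, 4 burn out
  ...FT
  ....F
  .....
  .....
  .....
Step 6: 1 trees catch fire, 2 burn out
  ....F
  .....
  .....
  .....
  .....

....F
.....
.....
.....
.....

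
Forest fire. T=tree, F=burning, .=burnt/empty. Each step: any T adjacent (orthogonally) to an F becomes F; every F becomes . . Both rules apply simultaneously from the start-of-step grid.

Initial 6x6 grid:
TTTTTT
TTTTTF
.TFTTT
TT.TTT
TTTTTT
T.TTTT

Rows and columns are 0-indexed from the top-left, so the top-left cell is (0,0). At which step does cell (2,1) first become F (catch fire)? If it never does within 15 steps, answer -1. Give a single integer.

Step 1: cell (2,1)='F' (+6 fires, +2 burnt)
  -> target ignites at step 1
Step 2: cell (2,1)='.' (+8 fires, +6 burnt)
Step 3: cell (2,1)='.' (+8 fires, +8 burnt)
Step 4: cell (2,1)='.' (+6 fires, +8 burnt)
Step 5: cell (2,1)='.' (+3 fires, +6 burnt)
Step 6: cell (2,1)='.' (+0 fires, +3 burnt)
  fire out at step 6

1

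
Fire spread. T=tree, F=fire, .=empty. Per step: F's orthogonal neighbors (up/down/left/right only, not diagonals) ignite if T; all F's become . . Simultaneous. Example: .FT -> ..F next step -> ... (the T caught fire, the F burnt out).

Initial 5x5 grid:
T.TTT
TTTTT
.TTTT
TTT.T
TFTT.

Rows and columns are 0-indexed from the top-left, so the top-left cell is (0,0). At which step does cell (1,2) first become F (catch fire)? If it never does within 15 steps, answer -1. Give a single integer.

Step 1: cell (1,2)='T' (+3 fires, +1 burnt)
Step 2: cell (1,2)='T' (+4 fires, +3 burnt)
Step 3: cell (1,2)='T' (+2 fires, +4 burnt)
Step 4: cell (1,2)='F' (+3 fires, +2 burnt)
  -> target ignites at step 4
Step 5: cell (1,2)='.' (+4 fires, +3 burnt)
Step 6: cell (1,2)='.' (+3 fires, +4 burnt)
Step 7: cell (1,2)='.' (+1 fires, +3 burnt)
Step 8: cell (1,2)='.' (+0 fires, +1 burnt)
  fire out at step 8

4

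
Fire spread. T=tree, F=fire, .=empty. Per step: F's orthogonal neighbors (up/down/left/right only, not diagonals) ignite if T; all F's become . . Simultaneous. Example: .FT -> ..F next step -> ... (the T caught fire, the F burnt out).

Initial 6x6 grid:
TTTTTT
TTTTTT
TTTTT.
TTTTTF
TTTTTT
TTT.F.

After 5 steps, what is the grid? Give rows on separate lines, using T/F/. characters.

Step 1: 3 trees catch fire, 2 burn out
  TTTTTT
  TTTTTT
  TTTTT.
  TTTTF.
  TTTTFF
  TTT...
Step 2: 3 trees catch fire, 3 burn out
  TTTTTT
  TTTTTT
  TTTTF.
  TTTF..
  TTTF..
  TTT...
Step 3: 4 trees catch fire, 3 burn out
  TTTTTT
  TTTTFT
  TTTF..
  TTF...
  TTF...
  TTT...
Step 4: 7 trees catch fire, 4 burn out
  TTTTFT
  TTTF.F
  TTF...
  TF....
  TF....
  TTF...
Step 5: 7 trees catch fire, 7 burn out
  TTTF.F
  TTF...
  TF....
  F.....
  F.....
  TF....

TTTF.F
TTF...
TF....
F.....
F.....
TF....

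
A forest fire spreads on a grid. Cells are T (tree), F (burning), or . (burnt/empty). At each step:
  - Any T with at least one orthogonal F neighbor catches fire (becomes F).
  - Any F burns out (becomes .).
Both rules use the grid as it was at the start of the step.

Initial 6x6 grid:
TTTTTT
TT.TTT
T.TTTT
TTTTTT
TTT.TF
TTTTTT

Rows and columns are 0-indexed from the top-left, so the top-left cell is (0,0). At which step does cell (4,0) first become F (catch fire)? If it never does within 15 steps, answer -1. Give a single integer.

Step 1: cell (4,0)='T' (+3 fires, +1 burnt)
Step 2: cell (4,0)='T' (+3 fires, +3 burnt)
Step 3: cell (4,0)='T' (+4 fires, +3 burnt)
Step 4: cell (4,0)='T' (+5 fires, +4 burnt)
Step 5: cell (4,0)='T' (+6 fires, +5 burnt)
Step 6: cell (4,0)='T' (+4 fires, +6 burnt)
Step 7: cell (4,0)='F' (+3 fires, +4 burnt)
  -> target ignites at step 7
Step 8: cell (4,0)='.' (+2 fires, +3 burnt)
Step 9: cell (4,0)='.' (+2 fires, +2 burnt)
Step 10: cell (4,0)='.' (+0 fires, +2 burnt)
  fire out at step 10

7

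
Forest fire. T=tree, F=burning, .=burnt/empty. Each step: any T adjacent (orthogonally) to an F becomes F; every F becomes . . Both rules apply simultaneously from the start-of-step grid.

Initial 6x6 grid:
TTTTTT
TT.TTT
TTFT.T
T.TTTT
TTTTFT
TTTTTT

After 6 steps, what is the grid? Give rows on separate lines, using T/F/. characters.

Step 1: 7 trees catch fire, 2 burn out
  TTTTTT
  TT.TTT
  TF.F.T
  T.FTFT
  TTTF.F
  TTTTFT
Step 2: 8 trees catch fire, 7 burn out
  TTTTTT
  TF.FTT
  F....T
  T..F.F
  TTF...
  TTTF.F
Step 3: 8 trees catch fire, 8 burn out
  TFTFTT
  F...FT
  .....F
  F.....
  TF....
  TTF...
Step 4: 6 trees catch fire, 8 burn out
  F.F.FT
  .....F
  ......
  ......
  F.....
  TF....
Step 5: 2 trees catch fire, 6 burn out
  .....F
  ......
  ......
  ......
  ......
  F.....
Step 6: 0 trees catch fire, 2 burn out
  ......
  ......
  ......
  ......
  ......
  ......

......
......
......
......
......
......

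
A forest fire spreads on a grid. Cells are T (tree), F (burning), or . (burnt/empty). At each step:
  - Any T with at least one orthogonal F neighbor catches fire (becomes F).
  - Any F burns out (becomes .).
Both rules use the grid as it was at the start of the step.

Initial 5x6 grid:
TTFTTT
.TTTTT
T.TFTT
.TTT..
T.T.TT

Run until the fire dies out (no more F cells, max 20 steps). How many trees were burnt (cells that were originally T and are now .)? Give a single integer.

Answer: 17

Derivation:
Step 1: +7 fires, +2 burnt (F count now 7)
Step 2: +6 fires, +7 burnt (F count now 6)
Step 3: +4 fires, +6 burnt (F count now 4)
Step 4: +0 fires, +4 burnt (F count now 0)
Fire out after step 4
Initially T: 21, now '.': 26
Total burnt (originally-T cells now '.'): 17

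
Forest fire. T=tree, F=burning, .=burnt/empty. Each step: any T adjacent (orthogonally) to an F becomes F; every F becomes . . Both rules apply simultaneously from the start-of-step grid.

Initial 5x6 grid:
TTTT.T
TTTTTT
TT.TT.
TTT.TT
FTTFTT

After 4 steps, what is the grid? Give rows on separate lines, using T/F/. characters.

Step 1: 4 trees catch fire, 2 burn out
  TTTT.T
  TTTTTT
  TT.TT.
  FTT.TT
  .FF.FT
Step 2: 5 trees catch fire, 4 burn out
  TTTT.T
  TTTTTT
  FT.TT.
  .FF.FT
  .....F
Step 3: 4 trees catch fire, 5 burn out
  TTTT.T
  FTTTTT
  .F.TF.
  .....F
  ......
Step 4: 4 trees catch fire, 4 burn out
  FTTT.T
  .FTTFT
  ...F..
  ......
  ......

FTTT.T
.FTTFT
...F..
......
......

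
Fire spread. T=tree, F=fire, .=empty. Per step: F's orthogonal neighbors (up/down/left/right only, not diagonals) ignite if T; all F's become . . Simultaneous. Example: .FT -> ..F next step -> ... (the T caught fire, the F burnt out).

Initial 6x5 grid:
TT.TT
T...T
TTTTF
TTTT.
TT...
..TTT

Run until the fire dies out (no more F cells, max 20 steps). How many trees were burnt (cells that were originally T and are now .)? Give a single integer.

Answer: 16

Derivation:
Step 1: +2 fires, +1 burnt (F count now 2)
Step 2: +3 fires, +2 burnt (F count now 3)
Step 3: +3 fires, +3 burnt (F count now 3)
Step 4: +2 fires, +3 burnt (F count now 2)
Step 5: +3 fires, +2 burnt (F count now 3)
Step 6: +2 fires, +3 burnt (F count now 2)
Step 7: +1 fires, +2 burnt (F count now 1)
Step 8: +0 fires, +1 burnt (F count now 0)
Fire out after step 8
Initially T: 19, now '.': 27
Total burnt (originally-T cells now '.'): 16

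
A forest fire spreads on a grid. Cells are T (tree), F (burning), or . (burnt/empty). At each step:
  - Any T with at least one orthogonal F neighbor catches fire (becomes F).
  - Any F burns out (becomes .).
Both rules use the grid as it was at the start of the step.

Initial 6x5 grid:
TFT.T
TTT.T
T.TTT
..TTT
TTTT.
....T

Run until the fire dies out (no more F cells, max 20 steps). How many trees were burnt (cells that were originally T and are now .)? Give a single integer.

Step 1: +3 fires, +1 burnt (F count now 3)
Step 2: +2 fires, +3 burnt (F count now 2)
Step 3: +2 fires, +2 burnt (F count now 2)
Step 4: +2 fires, +2 burnt (F count now 2)
Step 5: +3 fires, +2 burnt (F count now 3)
Step 6: +4 fires, +3 burnt (F count now 4)
Step 7: +2 fires, +4 burnt (F count now 2)
Step 8: +0 fires, +2 burnt (F count now 0)
Fire out after step 8
Initially T: 19, now '.': 29
Total burnt (originally-T cells now '.'): 18

Answer: 18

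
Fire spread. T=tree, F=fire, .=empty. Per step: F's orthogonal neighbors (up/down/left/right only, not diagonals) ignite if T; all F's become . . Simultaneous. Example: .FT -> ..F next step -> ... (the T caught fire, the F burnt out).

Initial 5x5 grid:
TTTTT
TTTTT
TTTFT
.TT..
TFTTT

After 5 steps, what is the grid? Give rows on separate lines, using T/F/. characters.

Step 1: 6 trees catch fire, 2 burn out
  TTTTT
  TTTFT
  TTF.F
  .FT..
  F.FTT
Step 2: 6 trees catch fire, 6 burn out
  TTTFT
  TTF.F
  TF...
  ..F..
  ...FT
Step 3: 5 trees catch fire, 6 burn out
  TTF.F
  TF...
  F....
  .....
  ....F
Step 4: 2 trees catch fire, 5 burn out
  TF...
  F....
  .....
  .....
  .....
Step 5: 1 trees catch fire, 2 burn out
  F....
  .....
  .....
  .....
  .....

F....
.....
.....
.....
.....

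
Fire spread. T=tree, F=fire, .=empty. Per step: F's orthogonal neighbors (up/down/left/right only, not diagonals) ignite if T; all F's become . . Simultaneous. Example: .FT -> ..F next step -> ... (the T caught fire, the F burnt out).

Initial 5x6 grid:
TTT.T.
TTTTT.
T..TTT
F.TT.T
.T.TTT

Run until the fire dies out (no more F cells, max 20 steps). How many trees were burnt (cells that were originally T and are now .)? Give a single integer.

Answer: 19

Derivation:
Step 1: +1 fires, +1 burnt (F count now 1)
Step 2: +1 fires, +1 burnt (F count now 1)
Step 3: +2 fires, +1 burnt (F count now 2)
Step 4: +2 fires, +2 burnt (F count now 2)
Step 5: +2 fires, +2 burnt (F count now 2)
Step 6: +2 fires, +2 burnt (F count now 2)
Step 7: +3 fires, +2 burnt (F count now 3)
Step 8: +3 fires, +3 burnt (F count now 3)
Step 9: +2 fires, +3 burnt (F count now 2)
Step 10: +1 fires, +2 burnt (F count now 1)
Step 11: +0 fires, +1 burnt (F count now 0)
Fire out after step 11
Initially T: 20, now '.': 29
Total burnt (originally-T cells now '.'): 19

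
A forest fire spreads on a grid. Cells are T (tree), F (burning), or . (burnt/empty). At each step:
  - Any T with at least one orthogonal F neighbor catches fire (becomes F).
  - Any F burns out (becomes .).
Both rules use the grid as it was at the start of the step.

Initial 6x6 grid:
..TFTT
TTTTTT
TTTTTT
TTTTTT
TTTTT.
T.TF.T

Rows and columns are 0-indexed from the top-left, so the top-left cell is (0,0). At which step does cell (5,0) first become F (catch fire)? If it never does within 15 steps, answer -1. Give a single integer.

Step 1: cell (5,0)='T' (+5 fires, +2 burnt)
Step 2: cell (5,0)='T' (+7 fires, +5 burnt)
Step 3: cell (5,0)='T' (+7 fires, +7 burnt)
Step 4: cell (5,0)='T' (+6 fires, +7 burnt)
Step 5: cell (5,0)='F' (+3 fires, +6 burnt)
  -> target ignites at step 5
Step 6: cell (5,0)='.' (+0 fires, +3 burnt)
  fire out at step 6

5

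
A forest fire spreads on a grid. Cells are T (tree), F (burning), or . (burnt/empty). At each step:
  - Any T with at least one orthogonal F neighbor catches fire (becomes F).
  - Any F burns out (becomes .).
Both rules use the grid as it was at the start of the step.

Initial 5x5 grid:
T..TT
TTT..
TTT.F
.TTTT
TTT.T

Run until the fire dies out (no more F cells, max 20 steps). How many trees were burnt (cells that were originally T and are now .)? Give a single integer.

Answer: 15

Derivation:
Step 1: +1 fires, +1 burnt (F count now 1)
Step 2: +2 fires, +1 burnt (F count now 2)
Step 3: +1 fires, +2 burnt (F count now 1)
Step 4: +3 fires, +1 burnt (F count now 3)
Step 5: +3 fires, +3 burnt (F count now 3)
Step 6: +3 fires, +3 burnt (F count now 3)
Step 7: +1 fires, +3 burnt (F count now 1)
Step 8: +1 fires, +1 burnt (F count now 1)
Step 9: +0 fires, +1 burnt (F count now 0)
Fire out after step 9
Initially T: 17, now '.': 23
Total burnt (originally-T cells now '.'): 15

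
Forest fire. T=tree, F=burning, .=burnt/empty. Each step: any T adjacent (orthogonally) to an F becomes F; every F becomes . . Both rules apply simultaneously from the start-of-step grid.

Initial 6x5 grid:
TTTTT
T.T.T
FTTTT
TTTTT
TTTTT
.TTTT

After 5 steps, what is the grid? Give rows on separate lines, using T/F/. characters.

Step 1: 3 trees catch fire, 1 burn out
  TTTTT
  F.T.T
  .FTTT
  FTTTT
  TTTTT
  .TTTT
Step 2: 4 trees catch fire, 3 burn out
  FTTTT
  ..T.T
  ..FTT
  .FTTT
  FTTTT
  .TTTT
Step 3: 5 trees catch fire, 4 burn out
  .FTTT
  ..F.T
  ...FT
  ..FTT
  .FTTT
  .TTTT
Step 4: 5 trees catch fire, 5 burn out
  ..FTT
  ....T
  ....F
  ...FT
  ..FTT
  .FTTT
Step 5: 5 trees catch fire, 5 burn out
  ...FT
  ....F
  .....
  ....F
  ...FT
  ..FTT

...FT
....F
.....
....F
...FT
..FTT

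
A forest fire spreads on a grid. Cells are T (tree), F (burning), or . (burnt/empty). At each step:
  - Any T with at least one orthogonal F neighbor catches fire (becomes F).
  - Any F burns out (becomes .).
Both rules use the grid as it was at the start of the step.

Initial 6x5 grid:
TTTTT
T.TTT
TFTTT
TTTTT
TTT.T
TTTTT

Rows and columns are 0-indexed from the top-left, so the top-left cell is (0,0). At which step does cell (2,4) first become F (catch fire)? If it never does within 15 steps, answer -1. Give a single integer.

Step 1: cell (2,4)='T' (+3 fires, +1 burnt)
Step 2: cell (2,4)='T' (+6 fires, +3 burnt)
Step 3: cell (2,4)='F' (+8 fires, +6 burnt)
  -> target ignites at step 3
Step 4: cell (2,4)='.' (+6 fires, +8 burnt)
Step 5: cell (2,4)='.' (+3 fires, +6 burnt)
Step 6: cell (2,4)='.' (+1 fires, +3 burnt)
Step 7: cell (2,4)='.' (+0 fires, +1 burnt)
  fire out at step 7

3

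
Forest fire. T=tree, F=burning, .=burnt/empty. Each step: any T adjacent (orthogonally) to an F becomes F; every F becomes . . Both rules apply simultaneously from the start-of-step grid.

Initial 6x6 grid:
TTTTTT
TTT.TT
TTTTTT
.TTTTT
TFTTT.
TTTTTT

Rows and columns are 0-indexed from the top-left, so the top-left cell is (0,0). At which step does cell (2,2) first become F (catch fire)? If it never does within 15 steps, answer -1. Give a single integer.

Step 1: cell (2,2)='T' (+4 fires, +1 burnt)
Step 2: cell (2,2)='T' (+5 fires, +4 burnt)
Step 3: cell (2,2)='F' (+6 fires, +5 burnt)
  -> target ignites at step 3
Step 4: cell (2,2)='.' (+6 fires, +6 burnt)
Step 5: cell (2,2)='.' (+5 fires, +6 burnt)
Step 6: cell (2,2)='.' (+3 fires, +5 burnt)
Step 7: cell (2,2)='.' (+2 fires, +3 burnt)
Step 8: cell (2,2)='.' (+1 fires, +2 burnt)
Step 9: cell (2,2)='.' (+0 fires, +1 burnt)
  fire out at step 9

3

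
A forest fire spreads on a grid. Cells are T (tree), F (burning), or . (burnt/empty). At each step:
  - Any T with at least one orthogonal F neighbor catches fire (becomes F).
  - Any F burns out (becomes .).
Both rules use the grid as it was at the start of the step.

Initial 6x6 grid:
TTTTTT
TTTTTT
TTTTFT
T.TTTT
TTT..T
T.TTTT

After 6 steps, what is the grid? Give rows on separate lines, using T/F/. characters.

Step 1: 4 trees catch fire, 1 burn out
  TTTTTT
  TTTTFT
  TTTF.F
  T.TTFT
  TTT..T
  T.TTTT
Step 2: 6 trees catch fire, 4 burn out
  TTTTFT
  TTTF.F
  TTF...
  T.TF.F
  TTT..T
  T.TTTT
Step 3: 6 trees catch fire, 6 burn out
  TTTF.F
  TTF...
  TF....
  T.F...
  TTT..F
  T.TTTT
Step 4: 5 trees catch fire, 6 burn out
  TTF...
  TF....
  F.....
  T.....
  TTF...
  T.TTTF
Step 5: 6 trees catch fire, 5 burn out
  TF....
  F.....
  ......
  F.....
  TF....
  T.FTF.
Step 6: 3 trees catch fire, 6 burn out
  F.....
  ......
  ......
  ......
  F.....
  T..F..

F.....
......
......
......
F.....
T..F..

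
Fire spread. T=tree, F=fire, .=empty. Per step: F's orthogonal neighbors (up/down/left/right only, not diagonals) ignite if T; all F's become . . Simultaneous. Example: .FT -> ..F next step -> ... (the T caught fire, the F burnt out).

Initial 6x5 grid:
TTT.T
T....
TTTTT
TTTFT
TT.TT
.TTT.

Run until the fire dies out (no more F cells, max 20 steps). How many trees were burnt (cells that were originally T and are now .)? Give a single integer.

Answer: 20

Derivation:
Step 1: +4 fires, +1 burnt (F count now 4)
Step 2: +5 fires, +4 burnt (F count now 5)
Step 3: +4 fires, +5 burnt (F count now 4)
Step 4: +3 fires, +4 burnt (F count now 3)
Step 5: +1 fires, +3 burnt (F count now 1)
Step 6: +1 fires, +1 burnt (F count now 1)
Step 7: +1 fires, +1 burnt (F count now 1)
Step 8: +1 fires, +1 burnt (F count now 1)
Step 9: +0 fires, +1 burnt (F count now 0)
Fire out after step 9
Initially T: 21, now '.': 29
Total burnt (originally-T cells now '.'): 20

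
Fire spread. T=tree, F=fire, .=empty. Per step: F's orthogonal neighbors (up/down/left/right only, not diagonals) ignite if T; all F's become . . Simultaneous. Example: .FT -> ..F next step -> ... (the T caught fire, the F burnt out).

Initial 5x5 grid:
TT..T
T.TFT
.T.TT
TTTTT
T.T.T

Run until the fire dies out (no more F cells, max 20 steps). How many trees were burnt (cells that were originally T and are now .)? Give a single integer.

Answer: 14

Derivation:
Step 1: +3 fires, +1 burnt (F count now 3)
Step 2: +3 fires, +3 burnt (F count now 3)
Step 3: +2 fires, +3 burnt (F count now 2)
Step 4: +3 fires, +2 burnt (F count now 3)
Step 5: +2 fires, +3 burnt (F count now 2)
Step 6: +1 fires, +2 burnt (F count now 1)
Step 7: +0 fires, +1 burnt (F count now 0)
Fire out after step 7
Initially T: 17, now '.': 22
Total burnt (originally-T cells now '.'): 14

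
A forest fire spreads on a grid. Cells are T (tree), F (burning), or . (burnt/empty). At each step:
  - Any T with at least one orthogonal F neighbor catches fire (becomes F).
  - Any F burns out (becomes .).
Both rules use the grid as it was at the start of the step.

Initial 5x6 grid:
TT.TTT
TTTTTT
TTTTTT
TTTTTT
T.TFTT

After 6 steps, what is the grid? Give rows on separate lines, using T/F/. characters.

Step 1: 3 trees catch fire, 1 burn out
  TT.TTT
  TTTTTT
  TTTTTT
  TTTFTT
  T.F.FT
Step 2: 4 trees catch fire, 3 burn out
  TT.TTT
  TTTTTT
  TTTFTT
  TTF.FT
  T....F
Step 3: 5 trees catch fire, 4 burn out
  TT.TTT
  TTTFTT
  TTF.FT
  TF...F
  T.....
Step 4: 6 trees catch fire, 5 burn out
  TT.FTT
  TTF.FT
  TF...F
  F.....
  T.....
Step 5: 5 trees catch fire, 6 burn out
  TT..FT
  TF...F
  F.....
  ......
  F.....
Step 6: 3 trees catch fire, 5 burn out
  TF...F
  F.....
  ......
  ......
  ......

TF...F
F.....
......
......
......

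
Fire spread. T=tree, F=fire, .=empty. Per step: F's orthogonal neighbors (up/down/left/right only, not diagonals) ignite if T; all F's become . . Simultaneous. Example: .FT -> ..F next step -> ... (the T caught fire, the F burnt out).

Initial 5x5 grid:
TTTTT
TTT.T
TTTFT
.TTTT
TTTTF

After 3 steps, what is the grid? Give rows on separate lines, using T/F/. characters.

Step 1: 5 trees catch fire, 2 burn out
  TTTTT
  TTT.T
  TTF.F
  .TTFF
  TTTF.
Step 2: 5 trees catch fire, 5 burn out
  TTTTT
  TTF.F
  TF...
  .TF..
  TTF..
Step 3: 6 trees catch fire, 5 burn out
  TTFTF
  TF...
  F....
  .F...
  TF...

TTFTF
TF...
F....
.F...
TF...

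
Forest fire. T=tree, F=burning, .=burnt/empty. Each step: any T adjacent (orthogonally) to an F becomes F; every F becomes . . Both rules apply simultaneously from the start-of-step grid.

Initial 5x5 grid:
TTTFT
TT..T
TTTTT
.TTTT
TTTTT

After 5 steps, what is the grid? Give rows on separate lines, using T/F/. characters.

Step 1: 2 trees catch fire, 1 burn out
  TTF.F
  TT..T
  TTTTT
  .TTTT
  TTTTT
Step 2: 2 trees catch fire, 2 burn out
  TF...
  TT..F
  TTTTT
  .TTTT
  TTTTT
Step 3: 3 trees catch fire, 2 burn out
  F....
  TF...
  TTTTF
  .TTTT
  TTTTT
Step 4: 4 trees catch fire, 3 burn out
  .....
  F....
  TFTF.
  .TTTF
  TTTTT
Step 5: 5 trees catch fire, 4 burn out
  .....
  .....
  F.F..
  .FTF.
  TTTTF

.....
.....
F.F..
.FTF.
TTTTF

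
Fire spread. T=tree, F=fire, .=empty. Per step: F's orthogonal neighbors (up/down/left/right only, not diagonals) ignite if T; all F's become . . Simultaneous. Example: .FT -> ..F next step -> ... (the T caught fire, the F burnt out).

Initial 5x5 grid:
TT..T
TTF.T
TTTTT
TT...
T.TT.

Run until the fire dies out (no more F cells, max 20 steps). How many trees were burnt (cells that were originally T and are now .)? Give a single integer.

Step 1: +2 fires, +1 burnt (F count now 2)
Step 2: +4 fires, +2 burnt (F count now 4)
Step 3: +4 fires, +4 burnt (F count now 4)
Step 4: +2 fires, +4 burnt (F count now 2)
Step 5: +2 fires, +2 burnt (F count now 2)
Step 6: +0 fires, +2 burnt (F count now 0)
Fire out after step 6
Initially T: 16, now '.': 23
Total burnt (originally-T cells now '.'): 14

Answer: 14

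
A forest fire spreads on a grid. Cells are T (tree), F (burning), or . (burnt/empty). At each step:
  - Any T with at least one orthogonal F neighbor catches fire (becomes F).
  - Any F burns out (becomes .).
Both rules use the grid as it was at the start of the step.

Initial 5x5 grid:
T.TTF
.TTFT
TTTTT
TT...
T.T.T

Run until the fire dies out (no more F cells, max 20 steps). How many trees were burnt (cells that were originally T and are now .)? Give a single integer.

Step 1: +4 fires, +2 burnt (F count now 4)
Step 2: +4 fires, +4 burnt (F count now 4)
Step 3: +1 fires, +4 burnt (F count now 1)
Step 4: +2 fires, +1 burnt (F count now 2)
Step 5: +1 fires, +2 burnt (F count now 1)
Step 6: +1 fires, +1 burnt (F count now 1)
Step 7: +0 fires, +1 burnt (F count now 0)
Fire out after step 7
Initially T: 16, now '.': 22
Total burnt (originally-T cells now '.'): 13

Answer: 13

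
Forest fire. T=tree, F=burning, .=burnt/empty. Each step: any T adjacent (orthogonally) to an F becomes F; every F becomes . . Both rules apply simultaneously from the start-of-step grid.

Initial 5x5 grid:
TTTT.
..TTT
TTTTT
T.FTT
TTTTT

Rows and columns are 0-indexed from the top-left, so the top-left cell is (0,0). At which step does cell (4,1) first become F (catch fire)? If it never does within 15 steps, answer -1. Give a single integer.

Step 1: cell (4,1)='T' (+3 fires, +1 burnt)
Step 2: cell (4,1)='F' (+6 fires, +3 burnt)
  -> target ignites at step 2
Step 3: cell (4,1)='.' (+6 fires, +6 burnt)
Step 4: cell (4,1)='.' (+4 fires, +6 burnt)
Step 5: cell (4,1)='.' (+1 fires, +4 burnt)
Step 6: cell (4,1)='.' (+0 fires, +1 burnt)
  fire out at step 6

2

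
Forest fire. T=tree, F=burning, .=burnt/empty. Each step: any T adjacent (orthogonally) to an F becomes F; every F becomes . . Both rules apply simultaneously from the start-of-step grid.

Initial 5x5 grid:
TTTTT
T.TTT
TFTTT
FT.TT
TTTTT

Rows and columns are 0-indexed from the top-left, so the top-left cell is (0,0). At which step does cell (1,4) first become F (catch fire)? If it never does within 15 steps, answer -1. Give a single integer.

Step 1: cell (1,4)='T' (+4 fires, +2 burnt)
Step 2: cell (1,4)='T' (+4 fires, +4 burnt)
Step 3: cell (1,4)='T' (+6 fires, +4 burnt)
Step 4: cell (1,4)='F' (+5 fires, +6 burnt)
  -> target ignites at step 4
Step 5: cell (1,4)='.' (+2 fires, +5 burnt)
Step 6: cell (1,4)='.' (+0 fires, +2 burnt)
  fire out at step 6

4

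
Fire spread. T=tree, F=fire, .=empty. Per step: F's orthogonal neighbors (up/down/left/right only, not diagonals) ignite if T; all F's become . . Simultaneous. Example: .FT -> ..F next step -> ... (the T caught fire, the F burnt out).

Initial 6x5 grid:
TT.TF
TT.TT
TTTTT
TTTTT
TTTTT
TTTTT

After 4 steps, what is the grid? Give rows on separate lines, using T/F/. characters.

Step 1: 2 trees catch fire, 1 burn out
  TT.F.
  TT.TF
  TTTTT
  TTTTT
  TTTTT
  TTTTT
Step 2: 2 trees catch fire, 2 burn out
  TT...
  TT.F.
  TTTTF
  TTTTT
  TTTTT
  TTTTT
Step 3: 2 trees catch fire, 2 burn out
  TT...
  TT...
  TTTF.
  TTTTF
  TTTTT
  TTTTT
Step 4: 3 trees catch fire, 2 burn out
  TT...
  TT...
  TTF..
  TTTF.
  TTTTF
  TTTTT

TT...
TT...
TTF..
TTTF.
TTTTF
TTTTT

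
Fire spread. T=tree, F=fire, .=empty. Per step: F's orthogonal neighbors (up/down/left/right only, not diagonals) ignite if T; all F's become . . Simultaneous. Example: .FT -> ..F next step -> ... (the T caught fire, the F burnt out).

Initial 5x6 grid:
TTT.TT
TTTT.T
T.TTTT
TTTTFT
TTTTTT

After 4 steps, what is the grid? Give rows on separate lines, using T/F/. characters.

Step 1: 4 trees catch fire, 1 burn out
  TTT.TT
  TTTT.T
  T.TTFT
  TTTF.F
  TTTTFT
Step 2: 5 trees catch fire, 4 burn out
  TTT.TT
  TTTT.T
  T.TF.F
  TTF...
  TTTF.F
Step 3: 5 trees catch fire, 5 burn out
  TTT.TT
  TTTF.F
  T.F...
  TF....
  TTF...
Step 4: 4 trees catch fire, 5 burn out
  TTT.TF
  TTF...
  T.....
  F.....
  TF....

TTT.TF
TTF...
T.....
F.....
TF....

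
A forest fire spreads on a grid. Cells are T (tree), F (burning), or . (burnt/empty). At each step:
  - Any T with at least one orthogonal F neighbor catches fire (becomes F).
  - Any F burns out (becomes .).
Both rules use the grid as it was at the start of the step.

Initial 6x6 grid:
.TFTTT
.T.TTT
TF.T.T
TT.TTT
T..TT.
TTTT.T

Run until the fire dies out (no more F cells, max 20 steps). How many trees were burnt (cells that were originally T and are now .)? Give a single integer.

Step 1: +5 fires, +2 burnt (F count now 5)
Step 2: +3 fires, +5 burnt (F count now 3)
Step 3: +4 fires, +3 burnt (F count now 4)
Step 4: +3 fires, +4 burnt (F count now 3)
Step 5: +4 fires, +3 burnt (F count now 4)
Step 6: +4 fires, +4 burnt (F count now 4)
Step 7: +0 fires, +4 burnt (F count now 0)
Fire out after step 7
Initially T: 24, now '.': 35
Total burnt (originally-T cells now '.'): 23

Answer: 23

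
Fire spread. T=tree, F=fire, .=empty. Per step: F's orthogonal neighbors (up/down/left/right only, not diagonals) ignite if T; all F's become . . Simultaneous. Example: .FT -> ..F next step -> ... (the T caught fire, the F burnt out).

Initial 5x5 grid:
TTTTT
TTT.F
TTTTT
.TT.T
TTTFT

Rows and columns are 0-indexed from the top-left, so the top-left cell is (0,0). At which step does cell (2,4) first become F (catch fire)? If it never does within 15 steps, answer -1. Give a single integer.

Step 1: cell (2,4)='F' (+4 fires, +2 burnt)
  -> target ignites at step 1
Step 2: cell (2,4)='.' (+5 fires, +4 burnt)
Step 3: cell (2,4)='.' (+4 fires, +5 burnt)
Step 4: cell (2,4)='.' (+3 fires, +4 burnt)
Step 5: cell (2,4)='.' (+3 fires, +3 burnt)
Step 6: cell (2,4)='.' (+1 fires, +3 burnt)
Step 7: cell (2,4)='.' (+0 fires, +1 burnt)
  fire out at step 7

1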